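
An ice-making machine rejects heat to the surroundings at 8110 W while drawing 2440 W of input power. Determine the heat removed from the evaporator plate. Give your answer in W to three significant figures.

5670 W

For a cyclic device the first law requires Q̇_H = Q̇_C + Ẇ.
Q̇_C = Q̇_H − Ẇ = 5670 W.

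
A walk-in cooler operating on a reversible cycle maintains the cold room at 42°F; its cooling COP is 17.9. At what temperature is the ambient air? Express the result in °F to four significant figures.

COP_R = T_C/(T_H − T_C) gives T_H − T_C = T_C/COP.
With T_C = 278.71 K, T_H = 278.71 × (1 + 1/17.9) = 294.28 K.
Converting, 294.28 K = 70.03°F.

70.03 °F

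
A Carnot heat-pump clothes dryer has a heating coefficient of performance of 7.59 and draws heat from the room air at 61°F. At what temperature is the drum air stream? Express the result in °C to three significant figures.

COP_HP = T_H/(T_H − T_C) rearranges to T_H = COP·T_C/(COP − 1).
With T_C = 289.26 K, T_H = 7.59 × 289.26/6.590 = 333.16 K.
Converting, 333.16 K = 60.01°C.

60.0 °C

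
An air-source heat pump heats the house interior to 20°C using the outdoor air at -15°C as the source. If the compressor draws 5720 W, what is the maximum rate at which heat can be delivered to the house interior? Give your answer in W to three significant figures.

In absolute terms T_C = 258.15 K and T_H = 293.15 K, so ΔT = 35.00 K.
COP_Carnot = T_H/ΔT = 293.15/35.00 = 8.376.
Q̇_max = COP_Carnot × Ẇ = 8.376 × 5720 W = 47910 W.

47900 W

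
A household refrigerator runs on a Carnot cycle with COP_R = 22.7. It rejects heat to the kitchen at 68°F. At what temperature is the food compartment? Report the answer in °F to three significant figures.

For a Carnot refrigerator COP_R = T_C/(T_H − T_C), so T_C = COP·T_H/(1 + COP).
With T_H = 293.15 K, T_C = 22.7 × 293.15/23.70 = 280.78 K.
Converting, 280.78 K = 45.74°F.

45.7 °F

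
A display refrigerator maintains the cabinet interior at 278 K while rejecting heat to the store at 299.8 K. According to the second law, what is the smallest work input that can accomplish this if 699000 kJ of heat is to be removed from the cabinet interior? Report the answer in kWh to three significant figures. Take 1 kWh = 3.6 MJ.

15.2 kWh

The reservoir spacing is ΔT = 299.8 − 278 = 21.80 K.
The reversible limit is COP_R = T_C/ΔT = 12.75, so W_min = Q_C/COP = Q_C·ΔT/T_C.
W_min = 699000 × 21.80/278.00 = 54810 kJ = 15.23 kWh.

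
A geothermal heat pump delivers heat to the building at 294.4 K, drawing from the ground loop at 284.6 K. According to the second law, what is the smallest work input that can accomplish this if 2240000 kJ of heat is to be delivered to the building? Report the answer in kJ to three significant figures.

The reservoir spacing is ΔT = 294.4 − 284.6 = 9.800 K.
The reversible limit is COP_HP = T_H/ΔT = 30.04, so W_min = Q_H/COP = Q_H·ΔT/T_H.
W_min = 2240000 × 9.800/294.40 = 74570 kJ.

74600 kJ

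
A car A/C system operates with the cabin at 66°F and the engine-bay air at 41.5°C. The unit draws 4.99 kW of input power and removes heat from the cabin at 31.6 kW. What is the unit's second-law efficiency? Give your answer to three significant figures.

0.490

COP_actual = Q̇_C/Ẇ = 31.60/4.990 = 6.333.
In absolute terms T_C = 292.04 K and T_H = 314.65 K, so ΔT = 22.61 K.
COP_Carnot = T_C/ΔT = 292.04/22.61 = 12.92.
η_II = COP_actual/COP_Carnot = 6.333/12.92 = 0.4903.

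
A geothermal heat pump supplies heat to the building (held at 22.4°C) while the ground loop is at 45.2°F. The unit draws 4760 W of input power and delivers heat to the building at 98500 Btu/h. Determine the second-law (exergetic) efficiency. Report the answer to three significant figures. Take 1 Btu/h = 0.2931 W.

Converting, Q̇_H = 98500 Btu/h = 28870 W, so COP_actual = Q̇_H/Ẇ = 28870/4760 = 6.065.
In absolute terms T_C = 280.48 K and T_H = 295.55 K, so ΔT = 15.07 K.
COP_Carnot = T_H/ΔT = 295.55/15.07 = 19.62.
η_II = COP_actual/COP_Carnot = 6.065/19.62 = 0.3092.

0.309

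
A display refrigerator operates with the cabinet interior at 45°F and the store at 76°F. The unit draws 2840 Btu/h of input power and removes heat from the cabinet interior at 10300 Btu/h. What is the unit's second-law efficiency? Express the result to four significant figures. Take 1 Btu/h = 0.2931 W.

COP_actual = Q̇_C/Ẇ = 10300/2840 = 3.627.
In absolute terms T_C = 280.37 K and T_H = 297.59 K, so ΔT = 17.22 K.
COP_Carnot = T_C/ΔT = 280.37/17.22 = 16.28.
η_II = COP_actual/COP_Carnot = 3.627/16.28 = 0.2228.

0.2228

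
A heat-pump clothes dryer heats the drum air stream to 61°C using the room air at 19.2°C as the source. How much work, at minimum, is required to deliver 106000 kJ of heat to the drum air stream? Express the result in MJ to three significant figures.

13.3 MJ

In absolute terms T_C = 292.35 K and T_H = 334.15 K, so ΔT = 41.80 K.
The reversible limit is COP_HP = T_H/ΔT = 7.994, so W_min = Q_H/COP = Q_H·ΔT/T_H.
W_min = 106000 × 41.80/334.15 = 13260 kJ = 13.26 MJ.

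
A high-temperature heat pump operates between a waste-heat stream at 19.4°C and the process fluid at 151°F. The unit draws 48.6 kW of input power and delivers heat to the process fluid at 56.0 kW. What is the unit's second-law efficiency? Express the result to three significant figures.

COP_actual = Q̇_H/Ẇ = 56.00/48.60 = 1.152.
In absolute terms T_C = 292.55 K and T_H = 339.26 K, so ΔT = 46.71 K.
COP_Carnot = T_H/ΔT = 339.26/46.71 = 7.263.
η_II = COP_actual/COP_Carnot = 1.152/7.263 = 0.1586.

0.159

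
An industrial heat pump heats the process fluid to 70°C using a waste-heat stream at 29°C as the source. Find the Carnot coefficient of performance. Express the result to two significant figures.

8.4

In absolute terms T_C = 302.15 K and T_H = 343.15 K, so ΔT = 41.00 K.
For a reversible cycle, COP_Carnot = T_H/ΔT = 343.15/41.00 = 8.370.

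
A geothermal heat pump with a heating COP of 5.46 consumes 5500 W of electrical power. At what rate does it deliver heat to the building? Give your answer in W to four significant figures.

Q̇_H = COP_HP × Ẇ = 5.46 × 5500 = 30030 W.

30030 W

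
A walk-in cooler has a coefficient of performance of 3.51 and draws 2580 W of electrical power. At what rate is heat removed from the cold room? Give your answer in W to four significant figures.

Q̇_C = COP × Ẇ = 3.51 × 2580 = 9056 W.

9056 W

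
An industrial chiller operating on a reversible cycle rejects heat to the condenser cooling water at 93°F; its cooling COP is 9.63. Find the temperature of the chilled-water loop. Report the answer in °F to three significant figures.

For a Carnot refrigerator COP_R = T_C/(T_H − T_C), so T_C = COP·T_H/(1 + COP).
With T_H = 307.04 K, T_C = 9.63 × 307.04/10.63 = 278.15 K.
Converting, 278.15 K = 41.01°F.

41.0 °F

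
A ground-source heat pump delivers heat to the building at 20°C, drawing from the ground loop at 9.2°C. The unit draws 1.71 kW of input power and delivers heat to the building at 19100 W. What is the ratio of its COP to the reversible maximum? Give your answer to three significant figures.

0.412

Converting, Q̇_H = 19100 W = 19.10 kW, so COP_actual = Q̇_H/Ẇ = 19.10/1.710 = 11.17.
In absolute terms T_C = 282.35 K and T_H = 293.15 K, so ΔT = 10.80 K.
COP_Carnot = T_H/ΔT = 293.15/10.80 = 27.14.
η_II = COP_actual/COP_Carnot = 11.17/27.14 = 0.4115.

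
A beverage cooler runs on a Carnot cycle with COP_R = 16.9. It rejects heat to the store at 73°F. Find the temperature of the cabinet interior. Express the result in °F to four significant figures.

43.24 °F

For a Carnot refrigerator COP_R = T_C/(T_H − T_C), so T_C = COP·T_H/(1 + COP).
With T_H = 295.93 K, T_C = 16.9 × 295.93/17.90 = 279.40 K.
Converting, 279.40 K = 43.24°F.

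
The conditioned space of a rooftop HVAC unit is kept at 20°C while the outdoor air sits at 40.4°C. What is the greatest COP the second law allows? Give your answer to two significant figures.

14

In absolute terms T_C = 293.15 K and T_H = 313.55 K, so ΔT = 20.40 K.
For a reversible cycle, COP_Carnot = T_C/ΔT = 293.15/20.40 = 14.37.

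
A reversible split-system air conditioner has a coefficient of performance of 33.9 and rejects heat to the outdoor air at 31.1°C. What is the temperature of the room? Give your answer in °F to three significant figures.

For a Carnot refrigerator COP_R = T_C/(T_H − T_C), so T_C = COP·T_H/(1 + COP).
With T_H = 304.25 K, T_C = 33.9 × 304.25/34.90 = 295.53 K.
Converting, 295.53 K = 72.29°F.

72.3 °F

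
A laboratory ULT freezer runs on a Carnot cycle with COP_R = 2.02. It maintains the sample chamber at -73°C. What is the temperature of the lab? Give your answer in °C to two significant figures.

26 °C

COP_R = T_C/(T_H − T_C) gives T_H − T_C = T_C/COP.
With T_C = 200.15 K, T_H = 200.15 × (1 + 1/2.02) = 299.23 K.
Converting, 299.23 K = 26.08°C.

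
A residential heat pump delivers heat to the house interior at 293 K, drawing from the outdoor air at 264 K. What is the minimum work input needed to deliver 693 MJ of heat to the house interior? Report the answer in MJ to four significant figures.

68.59 MJ

The reservoir spacing is ΔT = 293 − 264 = 29.00 K.
The reversible limit is COP_HP = T_H/ΔT = 10.10, so W_min = Q_H/COP = Q_H·ΔT/T_H.
W_min = 693.0 × 29.00/293.00 = 68.59 MJ.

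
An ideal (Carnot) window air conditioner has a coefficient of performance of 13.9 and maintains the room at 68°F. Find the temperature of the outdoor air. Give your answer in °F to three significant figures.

106 °F

COP_R = T_C/(T_H − T_C) gives T_H − T_C = T_C/COP.
With T_C = 293.15 K, T_H = 293.15 × (1 + 1/13.9) = 314.24 K.
Converting, 314.24 K = 105.96°F.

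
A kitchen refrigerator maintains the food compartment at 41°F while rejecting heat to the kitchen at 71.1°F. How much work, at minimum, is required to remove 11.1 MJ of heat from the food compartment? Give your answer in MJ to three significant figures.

0.667 MJ

In absolute terms T_C = 278.15 K and T_H = 294.87 K, so ΔT = 16.72 K.
The reversible limit is COP_R = T_C/ΔT = 16.63, so W_min = Q_C/COP = Q_C·ΔT/T_C.
W_min = 11.10 × 16.72/278.15 = 0.6673 MJ.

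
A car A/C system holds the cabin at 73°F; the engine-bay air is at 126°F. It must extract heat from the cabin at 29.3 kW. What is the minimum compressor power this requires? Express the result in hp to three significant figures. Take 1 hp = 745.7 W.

In absolute terms T_C = 295.93 K and T_H = 325.37 K, so ΔT = 29.44 K.
COP_Carnot = T_C/ΔT = 295.93/29.44 = 10.05.
Ẇ_min = Q̇/COP_Carnot = 29.30/10.05 = 2.915 kW = 3.909 hp.

3.91 hp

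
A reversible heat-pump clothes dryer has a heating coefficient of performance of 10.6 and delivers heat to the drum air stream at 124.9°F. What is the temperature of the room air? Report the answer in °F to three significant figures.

COP_HP = T_H/(T_H − T_C) gives T_H − T_C = T_H/COP.
With T_H = 324.76 K, T_C = 324.76 × (1 − 1/10.6) = 294.12 K.
Converting, 294.12 K = 69.75°F.

69.8 °F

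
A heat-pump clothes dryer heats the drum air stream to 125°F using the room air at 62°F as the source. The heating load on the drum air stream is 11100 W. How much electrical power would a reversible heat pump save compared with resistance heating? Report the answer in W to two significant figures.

9900 W

In absolute terms T_C = 289.82 K and T_H = 324.82 K, so ΔT = 35.00 K.
COP_Carnot = T_H/ΔT = 324.82/35.00 = 9.280.
Resistance heating needs Ẇ_res = Q̇_H = 11100 W; the reversible heat pump needs only Ẇ_hp = Q̇_H/COP = 1196 W.
Saving = 11100 − 1196 = 9904 W.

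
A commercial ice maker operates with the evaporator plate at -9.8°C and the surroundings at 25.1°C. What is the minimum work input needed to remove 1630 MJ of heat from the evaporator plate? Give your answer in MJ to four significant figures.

216.0 MJ

In absolute terms T_C = 263.35 K and T_H = 298.25 K, so ΔT = 34.90 K.
The reversible limit is COP_R = T_C/ΔT = 7.546, so W_min = Q_C/COP = Q_C·ΔT/T_C.
W_min = 1630 × 34.90/263.35 = 216.0 MJ.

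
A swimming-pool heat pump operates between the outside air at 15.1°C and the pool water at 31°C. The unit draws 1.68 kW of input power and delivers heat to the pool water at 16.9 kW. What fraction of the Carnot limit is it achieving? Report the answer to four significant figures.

COP_actual = Q̇_H/Ẇ = 16.90/1.680 = 10.06.
In absolute terms T_C = 288.25 K and T_H = 304.15 K, so ΔT = 15.90 K.
COP_Carnot = T_H/ΔT = 304.15/15.90 = 19.13.
η_II = COP_actual/COP_Carnot = 10.06/19.13 = 0.5259.

0.5259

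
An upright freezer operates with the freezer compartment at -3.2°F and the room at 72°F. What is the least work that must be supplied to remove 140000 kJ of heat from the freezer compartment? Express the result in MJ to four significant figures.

23.06 MJ

In absolute terms T_C = 253.59 K and T_H = 295.37 K, so ΔT = 41.78 K.
The reversible limit is COP_R = T_C/ΔT = 6.070, so W_min = Q_C/COP = Q_C·ΔT/T_C.
W_min = 140000 × 41.78/253.59 = 23060 kJ = 23.06 MJ.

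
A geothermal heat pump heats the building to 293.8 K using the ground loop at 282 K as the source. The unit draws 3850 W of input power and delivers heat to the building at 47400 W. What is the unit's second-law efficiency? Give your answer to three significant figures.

COP_actual = Q̇_H/Ẇ = 47400/3850 = 12.31.
The reservoir spacing is ΔT = 293.8 − 282 = 11.80 K.
COP_Carnot = T_H/ΔT = 293.80/11.80 = 24.90.
η_II = COP_actual/COP_Carnot = 12.31/24.90 = 0.4945.

0.494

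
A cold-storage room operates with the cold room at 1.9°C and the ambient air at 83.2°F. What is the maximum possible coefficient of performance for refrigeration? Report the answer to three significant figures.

In absolute terms T_C = 275.05 K and T_H = 301.59 K, so ΔT = 26.54 K.
For a reversible cycle, COP_Carnot = T_C/ΔT = 275.05/26.54 = 10.36.

10.4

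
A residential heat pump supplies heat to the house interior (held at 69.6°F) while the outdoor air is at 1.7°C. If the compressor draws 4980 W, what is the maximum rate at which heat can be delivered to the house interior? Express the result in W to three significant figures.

In absolute terms T_C = 274.85 K and T_H = 294.04 K, so ΔT = 19.19 K.
COP_Carnot = T_H/ΔT = 294.04/19.19 = 15.32.
Q̇_max = COP_Carnot × Ẇ = 15.32 × 4980 W = 76310 W.

76300 W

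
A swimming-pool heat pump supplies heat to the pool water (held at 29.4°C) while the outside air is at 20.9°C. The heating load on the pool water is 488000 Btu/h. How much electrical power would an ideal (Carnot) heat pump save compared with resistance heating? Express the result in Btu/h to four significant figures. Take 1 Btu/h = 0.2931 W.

474300 Btu/h

In absolute terms T_C = 294.05 K and T_H = 302.55 K, so ΔT = 8.500 K.
COP_Carnot = T_H/ΔT = 302.55/8.500 = 35.59.
Resistance heating needs Ẇ_res = Q̇_H = 488000 Btu/h; the reversible heat pump needs only Ẇ_hp = Q̇_H/COP = 13710 Btu/h.
Saving = 488000 − 13710 = 474300 Btu/h.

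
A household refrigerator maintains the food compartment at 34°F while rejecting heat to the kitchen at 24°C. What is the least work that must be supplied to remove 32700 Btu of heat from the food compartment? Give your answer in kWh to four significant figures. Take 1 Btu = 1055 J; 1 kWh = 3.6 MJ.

0.7998 kWh

In absolute terms T_C = 274.26 K and T_H = 297.15 K, so ΔT = 22.89 K.
The reversible limit is COP_R = T_C/ΔT = 11.98, so W_min = Q_C/COP = Q_C·ΔT/T_C.
W_min = 32700 × 22.89/274.26 = 2729 Btu = 0.7998 kWh.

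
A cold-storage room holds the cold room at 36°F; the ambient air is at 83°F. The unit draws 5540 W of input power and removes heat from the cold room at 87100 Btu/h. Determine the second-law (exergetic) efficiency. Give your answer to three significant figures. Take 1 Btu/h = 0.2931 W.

Converting, Q̇_C = 87100 Btu/h = 25530 W, so COP_actual = Q̇_C/Ẇ = 25530/5540 = 4.608.
In absolute terms T_C = 275.37 K and T_H = 301.48 K, so ΔT = 26.11 K.
COP_Carnot = T_C/ΔT = 275.37/26.11 = 10.55.
η_II = COP_actual/COP_Carnot = 4.608/10.55 = 0.4369.

0.437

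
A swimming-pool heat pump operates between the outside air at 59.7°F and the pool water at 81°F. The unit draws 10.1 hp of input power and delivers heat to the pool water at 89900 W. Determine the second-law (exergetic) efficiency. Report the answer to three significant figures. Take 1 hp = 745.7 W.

Converting, Q̇_H = 89900 W = 120.6 hp, so COP_actual = Q̇_H/Ẇ = 120.6/10.10 = 11.94.
In absolute terms T_C = 288.54 K and T_H = 300.37 K, so ΔT = 11.83 K.
COP_Carnot = T_H/ΔT = 300.37/11.83 = 25.38.
η_II = COP_actual/COP_Carnot = 11.94/25.38 = 0.4702.

0.470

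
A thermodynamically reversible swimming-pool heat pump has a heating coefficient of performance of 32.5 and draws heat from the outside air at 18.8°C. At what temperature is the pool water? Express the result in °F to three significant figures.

COP_HP = T_H/(T_H − T_C) rearranges to T_H = COP·T_C/(COP − 1).
With T_C = 291.95 K, T_H = 32.5 × 291.95/31.50 = 301.22 K.
Converting, 301.22 K = 82.52°F.

82.5 °F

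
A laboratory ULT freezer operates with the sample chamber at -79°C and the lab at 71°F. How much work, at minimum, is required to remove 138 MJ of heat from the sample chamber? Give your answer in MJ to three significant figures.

71.6 MJ

In absolute terms T_C = 194.15 K and T_H = 294.82 K, so ΔT = 100.7 K.
The reversible limit is COP_R = T_C/ΔT = 1.929, so W_min = Q_C/COP = Q_C·ΔT/T_C.
W_min = 138.0 × 100.7/194.15 = 71.55 MJ.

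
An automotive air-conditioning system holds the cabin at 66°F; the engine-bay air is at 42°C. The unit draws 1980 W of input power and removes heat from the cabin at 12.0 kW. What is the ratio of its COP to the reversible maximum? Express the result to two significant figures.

Converting, Q̇_C = 12.00 kW = 12000 W, so COP_actual = Q̇_C/Ẇ = 12000/1980 = 6.061.
In absolute terms T_C = 292.04 K and T_H = 315.15 K, so ΔT = 23.11 K.
COP_Carnot = T_C/ΔT = 292.04/23.11 = 12.64.
η_II = COP_actual/COP_Carnot = 6.061/12.64 = 0.4796.

0.48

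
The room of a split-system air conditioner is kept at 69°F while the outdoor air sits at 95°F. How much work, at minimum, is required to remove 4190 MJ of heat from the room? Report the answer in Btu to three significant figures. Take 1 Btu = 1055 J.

195000 Btu

In absolute terms T_C = 293.71 K and T_H = 308.15 K, so ΔT = 14.44 K.
The reversible limit is COP_R = T_C/ΔT = 20.33, so W_min = Q_C/COP = Q_C·ΔT/T_C.
W_min = 4190 × 14.44/293.71 = 206.1 MJ = 195300 Btu.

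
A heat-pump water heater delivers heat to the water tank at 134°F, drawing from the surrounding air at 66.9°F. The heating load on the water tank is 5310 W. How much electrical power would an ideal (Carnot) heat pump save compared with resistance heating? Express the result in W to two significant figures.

4700 W

In absolute terms T_C = 292.54 K and T_H = 329.82 K, so ΔT = 37.28 K.
COP_Carnot = T_H/ΔT = 329.82/37.28 = 8.848.
Resistance heating needs Ẇ_res = Q̇_H = 5310 W; the reversible heat pump needs only Ẇ_hp = Q̇_H/COP = 600.2 W.
Saving = 5310 − 600.2 = 4710 W.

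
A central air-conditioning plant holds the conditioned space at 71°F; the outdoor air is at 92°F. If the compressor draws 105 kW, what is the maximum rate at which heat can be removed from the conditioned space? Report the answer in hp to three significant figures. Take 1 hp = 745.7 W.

3560 hp

In absolute terms T_C = 294.82 K and T_H = 306.48 K, so ΔT = 11.67 K.
COP_Carnot = T_C/ΔT = 294.82/11.67 = 25.27.
Q̇_max = COP_Carnot × Ẇ = 25.27 × 105.0 kW = 2653 kW = 3558 hp.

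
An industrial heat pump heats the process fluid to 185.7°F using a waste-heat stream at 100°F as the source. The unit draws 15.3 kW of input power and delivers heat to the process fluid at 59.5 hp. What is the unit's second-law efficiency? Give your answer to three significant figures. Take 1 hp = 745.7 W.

Converting, Q̇_H = 59.50 hp = 44.37 kW, so COP_actual = Q̇_H/Ẇ = 44.37/15.30 = 2.900.
In absolute terms T_C = 310.93 K and T_H = 358.54 K, so ΔT = 47.61 K.
COP_Carnot = T_H/ΔT = 358.54/47.61 = 7.531.
η_II = COP_actual/COP_Carnot = 2.900/7.531 = 0.3851.

0.385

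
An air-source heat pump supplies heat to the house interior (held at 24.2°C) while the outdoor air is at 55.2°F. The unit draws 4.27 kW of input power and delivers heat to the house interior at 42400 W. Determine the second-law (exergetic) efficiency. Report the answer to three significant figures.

0.378

Converting, Q̇_H = 42400 W = 42.40 kW, so COP_actual = Q̇_H/Ẇ = 42.40/4.270 = 9.930.
In absolute terms T_C = 286.04 K and T_H = 297.35 K, so ΔT = 11.31 K.
COP_Carnot = T_H/ΔT = 297.35/11.31 = 26.29.
η_II = COP_actual/COP_Carnot = 9.930/26.29 = 0.3777.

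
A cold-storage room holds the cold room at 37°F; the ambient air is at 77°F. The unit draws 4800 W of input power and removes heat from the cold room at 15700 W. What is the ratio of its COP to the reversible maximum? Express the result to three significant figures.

COP_actual = Q̇_C/Ẇ = 15700/4800 = 3.271.
In absolute terms T_C = 275.93 K and T_H = 298.15 K, so ΔT = 22.22 K.
COP_Carnot = T_C/ΔT = 275.93/22.22 = 12.42.
η_II = COP_actual/COP_Carnot = 3.271/12.42 = 0.2634.

0.263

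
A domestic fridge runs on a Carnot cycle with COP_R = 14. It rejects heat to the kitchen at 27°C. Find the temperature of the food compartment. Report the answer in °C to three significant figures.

For a Carnot refrigerator COP_R = T_C/(T_H − T_C), so T_C = COP·T_H/(1 + COP).
With T_H = 300.15 K, T_C = 14 × 300.15/15.00 = 280.14 K.
Converting, 280.14 K = 6.99°C.

6.99 °C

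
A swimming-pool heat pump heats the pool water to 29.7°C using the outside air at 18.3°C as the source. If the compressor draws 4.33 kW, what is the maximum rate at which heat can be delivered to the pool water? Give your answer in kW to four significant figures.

115.0 kW

In absolute terms T_C = 291.45 K and T_H = 302.85 K, so ΔT = 11.40 K.
COP_Carnot = T_H/ΔT = 302.85/11.40 = 26.57.
Q̇_max = COP_Carnot × Ẇ = 26.57 × 4.330 kW = 115.0 kW.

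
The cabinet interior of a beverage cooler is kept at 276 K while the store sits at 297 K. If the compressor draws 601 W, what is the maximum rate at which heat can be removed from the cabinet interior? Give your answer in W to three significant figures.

7900 W

The reservoir spacing is ΔT = 297 − 276 = 21.00 K.
COP_Carnot = T_C/ΔT = 276.00/21.00 = 13.14.
Q̇_max = COP_Carnot × Ẇ = 13.14 × 601.0 W = 7899 W.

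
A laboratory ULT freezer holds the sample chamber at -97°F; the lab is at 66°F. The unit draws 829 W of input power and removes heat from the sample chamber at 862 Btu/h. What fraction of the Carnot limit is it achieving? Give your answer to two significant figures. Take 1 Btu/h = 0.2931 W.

Converting, Q̇_C = 862.0 Btu/h = 252.7 W, so COP_actual = Q̇_C/Ẇ = 252.7/829.0 = 0.3048.
In absolute terms T_C = 201.48 K and T_H = 292.04 K, so ΔT = 90.56 K.
COP_Carnot = T_C/ΔT = 201.48/90.56 = 2.225.
η_II = COP_actual/COP_Carnot = 0.3048/2.225 = 0.1370.

0.14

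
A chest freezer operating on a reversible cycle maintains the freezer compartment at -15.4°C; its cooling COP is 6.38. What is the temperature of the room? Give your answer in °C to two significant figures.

25 °C

COP_R = T_C/(T_H − T_C) gives T_H − T_C = T_C/COP.
With T_C = 257.75 K, T_H = 257.75 × (1 + 1/6.38) = 298.15 K.
Converting, 298.15 K = 25.00°C.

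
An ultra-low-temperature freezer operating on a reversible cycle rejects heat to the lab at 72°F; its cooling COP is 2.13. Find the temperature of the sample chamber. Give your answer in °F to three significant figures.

-97.9 °F

For a Carnot refrigerator COP_R = T_C/(T_H − T_C), so T_C = COP·T_H/(1 + COP).
With T_H = 295.37 K, T_C = 2.13 × 295.37/3.130 = 201.00 K.
Converting, 201.00 K = -97.86°F.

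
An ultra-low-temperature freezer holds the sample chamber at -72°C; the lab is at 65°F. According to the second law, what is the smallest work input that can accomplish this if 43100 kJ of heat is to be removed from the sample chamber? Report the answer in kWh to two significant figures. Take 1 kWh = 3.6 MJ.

5.4 kWh

In absolute terms T_C = 201.15 K and T_H = 291.48 K, so ΔT = 90.33 K.
The reversible limit is COP_R = T_C/ΔT = 2.227, so W_min = Q_C/COP = Q_C·ΔT/T_C.
W_min = 43100 × 90.33/201.15 = 19360 kJ = 5.377 kWh.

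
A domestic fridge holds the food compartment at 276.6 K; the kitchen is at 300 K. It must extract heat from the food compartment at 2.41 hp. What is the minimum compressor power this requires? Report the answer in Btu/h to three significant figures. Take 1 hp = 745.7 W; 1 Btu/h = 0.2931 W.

The reservoir spacing is ΔT = 300 − 276.6 = 23.40 K.
COP_Carnot = T_C/ΔT = 276.60/23.40 = 11.82.
Ẇ_min = Q̇/COP_Carnot = 2.410/11.82 = 0.2039 hp = 518.7 Btu/h.

519 Btu/h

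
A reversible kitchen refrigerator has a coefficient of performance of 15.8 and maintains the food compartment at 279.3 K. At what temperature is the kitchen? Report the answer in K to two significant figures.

COP_R = T_C/(T_H − T_C) gives T_H − T_C = T_C/COP.
With T_C = 279.30 K, T_H = 279.30 × (1 + 1/15.8) = 296.98 K.

300 K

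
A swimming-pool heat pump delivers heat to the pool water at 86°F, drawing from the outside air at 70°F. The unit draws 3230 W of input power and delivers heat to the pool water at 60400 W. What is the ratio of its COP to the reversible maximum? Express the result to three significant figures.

0.548

COP_actual = Q̇_H/Ẇ = 60400/3230 = 18.70.
In absolute terms T_C = 294.26 K and T_H = 303.15 K, so ΔT = 8.889 K.
COP_Carnot = T_H/ΔT = 303.15/8.889 = 34.10.
η_II = COP_actual/COP_Carnot = 18.70/34.10 = 0.5483.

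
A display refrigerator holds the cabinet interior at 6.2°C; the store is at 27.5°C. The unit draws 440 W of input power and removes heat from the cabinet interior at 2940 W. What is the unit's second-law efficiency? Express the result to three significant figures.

COP_actual = Q̇_C/Ẇ = 2940/440.0 = 6.682.
In absolute terms T_C = 279.35 K and T_H = 300.65 K, so ΔT = 21.30 K.
COP_Carnot = T_C/ΔT = 279.35/21.30 = 13.12.
η_II = COP_actual/COP_Carnot = 6.682/13.12 = 0.5095.

0.509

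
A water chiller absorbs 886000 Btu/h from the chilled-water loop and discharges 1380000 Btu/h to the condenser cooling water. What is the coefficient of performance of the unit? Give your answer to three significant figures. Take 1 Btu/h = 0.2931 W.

The first law gives Q̇_H = Q̇_C + Ẇ, so the three rates are Q̇_C = 886000, Q̇_H = 1380000, Ẇ = 494000 Btu/h.
COP_R = Q̇_C/Ẇ = 886000/494000 = 1.794.

1.79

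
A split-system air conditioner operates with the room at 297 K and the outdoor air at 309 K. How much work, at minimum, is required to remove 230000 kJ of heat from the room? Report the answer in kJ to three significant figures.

9290 kJ

The reservoir spacing is ΔT = 309 − 297 = 12.00 K.
The reversible limit is COP_R = T_C/ΔT = 24.75, so W_min = Q_C/COP = Q_C·ΔT/T_C.
W_min = 230000 × 12.00/297.00 = 9293 kJ.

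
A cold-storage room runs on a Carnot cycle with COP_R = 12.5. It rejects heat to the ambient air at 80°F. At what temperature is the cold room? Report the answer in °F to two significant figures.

For a Carnot refrigerator COP_R = T_C/(T_H − T_C), so T_C = COP·T_H/(1 + COP).
With T_H = 299.82 K, T_C = 12.5 × 299.82/13.50 = 277.61 K.
Converting, 277.61 K = 40.02°F.

40 °F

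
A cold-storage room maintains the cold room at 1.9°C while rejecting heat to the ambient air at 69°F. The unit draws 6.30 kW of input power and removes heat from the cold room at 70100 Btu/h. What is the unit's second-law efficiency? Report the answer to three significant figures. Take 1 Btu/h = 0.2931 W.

Converting, Q̇_C = 70100 Btu/h = 20.55 kW, so COP_actual = Q̇_C/Ẇ = 20.55/6.300 = 3.261.
In absolute terms T_C = 275.05 K and T_H = 293.71 K, so ΔT = 18.66 K.
COP_Carnot = T_C/ΔT = 275.05/18.66 = 14.74.
η_II = COP_actual/COP_Carnot = 3.261/14.74 = 0.2212.

0.221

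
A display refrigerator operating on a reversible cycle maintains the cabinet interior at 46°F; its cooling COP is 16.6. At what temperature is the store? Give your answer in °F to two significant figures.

76 °F

COP_R = T_C/(T_H − T_C) gives T_H − T_C = T_C/COP.
With T_C = 280.93 K, T_H = 280.93 × (1 + 1/16.6) = 297.85 K.
Converting, 297.85 K = 76.46°F.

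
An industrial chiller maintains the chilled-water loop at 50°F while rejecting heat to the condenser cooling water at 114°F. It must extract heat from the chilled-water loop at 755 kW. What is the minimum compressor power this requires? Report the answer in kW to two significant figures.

In absolute terms T_C = 283.15 K and T_H = 318.71 K, so ΔT = 35.56 K.
COP_Carnot = T_C/ΔT = 283.15/35.56 = 7.964.
Ẇ_min = Q̇/COP_Carnot = 755.0/7.964 = 94.81 kW.

95 kW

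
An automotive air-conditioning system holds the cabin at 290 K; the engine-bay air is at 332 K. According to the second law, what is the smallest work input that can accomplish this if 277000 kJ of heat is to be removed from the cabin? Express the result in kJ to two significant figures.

40000 kJ

The reservoir spacing is ΔT = 332 − 290 = 42.00 K.
The reversible limit is COP_R = T_C/ΔT = 6.905, so W_min = Q_C/COP = Q_C·ΔT/T_C.
W_min = 277000 × 42.00/290.00 = 40120 kJ.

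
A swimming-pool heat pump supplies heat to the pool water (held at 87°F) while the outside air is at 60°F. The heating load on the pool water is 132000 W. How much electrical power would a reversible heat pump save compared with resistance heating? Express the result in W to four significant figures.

In absolute terms T_C = 288.71 K and T_H = 303.71 K, so ΔT = 15.00 K.
COP_Carnot = T_H/ΔT = 303.71/15.00 = 20.25.
Resistance heating needs Ẇ_res = Q̇_H = 132000 W; the reversible heat pump needs only Ẇ_hp = Q̇_H/COP = 6519 W.
Saving = 132000 − 6519 = 125500 W.

125500 W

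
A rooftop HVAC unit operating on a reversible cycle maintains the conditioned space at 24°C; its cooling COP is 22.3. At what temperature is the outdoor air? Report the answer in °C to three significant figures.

COP_R = T_C/(T_H − T_C) gives T_H − T_C = T_C/COP.
With T_C = 297.15 K, T_H = 297.15 × (1 + 1/22.3) = 310.48 K.
Converting, 310.48 K = 37.33°C.

37.3 °C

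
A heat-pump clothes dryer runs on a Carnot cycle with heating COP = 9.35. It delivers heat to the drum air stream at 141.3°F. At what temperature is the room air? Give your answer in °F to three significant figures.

77.0 °F

COP_HP = T_H/(T_H − T_C) gives T_H − T_C = T_H/COP.
With T_H = 333.87 K, T_C = 333.87 × (1 − 1/9.35) = 298.16 K.
Converting, 298.16 K = 77.03°F.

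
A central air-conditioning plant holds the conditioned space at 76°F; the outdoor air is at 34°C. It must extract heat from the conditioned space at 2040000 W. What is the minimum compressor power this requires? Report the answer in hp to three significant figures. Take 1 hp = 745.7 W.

In absolute terms T_C = 297.59 K and T_H = 307.15 K, so ΔT = 9.556 K.
COP_Carnot = T_C/ΔT = 297.59/9.556 = 31.14.
Ẇ_min = Q̇/COP_Carnot = 2040000/31.14 = 65500 W = 87.84 hp.

87.8 hp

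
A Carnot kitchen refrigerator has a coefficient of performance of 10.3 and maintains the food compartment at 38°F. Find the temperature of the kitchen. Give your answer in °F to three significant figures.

COP_R = T_C/(T_H − T_C) gives T_H − T_C = T_C/COP.
With T_C = 276.48 K, T_H = 276.48 × (1 + 1/10.3) = 303.33 K.
Converting, 303.33 K = 86.32°F.

86.3 °F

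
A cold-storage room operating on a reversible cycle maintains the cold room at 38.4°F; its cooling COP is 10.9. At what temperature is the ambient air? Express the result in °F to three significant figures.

84.1 °F

COP_R = T_C/(T_H − T_C) gives T_H − T_C = T_C/COP.
With T_C = 276.71 K, T_H = 276.71 × (1 + 1/10.9) = 302.09 K.
Converting, 302.09 K = 84.09°F.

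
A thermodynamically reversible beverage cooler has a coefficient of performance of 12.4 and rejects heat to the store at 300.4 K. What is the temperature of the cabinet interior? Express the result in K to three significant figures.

For a Carnot refrigerator COP_R = T_C/(T_H − T_C), so T_C = COP·T_H/(1 + COP).
With T_H = 300.40 K, T_C = 12.4 × 300.40/13.40 = 277.98 K.

278 K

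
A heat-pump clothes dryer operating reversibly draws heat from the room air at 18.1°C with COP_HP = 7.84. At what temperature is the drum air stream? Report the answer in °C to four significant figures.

60.68 °C

COP_HP = T_H/(T_H − T_C) rearranges to T_H = COP·T_C/(COP − 1).
With T_C = 291.25 K, T_H = 7.84 × 291.25/6.840 = 333.83 K.
Converting, 333.83 K = 60.68°C.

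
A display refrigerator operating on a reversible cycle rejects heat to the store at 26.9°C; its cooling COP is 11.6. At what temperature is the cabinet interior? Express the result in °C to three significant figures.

3.09 °C

For a Carnot refrigerator COP_R = T_C/(T_H − T_C), so T_C = COP·T_H/(1 + COP).
With T_H = 300.05 K, T_C = 11.6 × 300.05/12.60 = 276.24 K.
Converting, 276.24 K = 3.09°C.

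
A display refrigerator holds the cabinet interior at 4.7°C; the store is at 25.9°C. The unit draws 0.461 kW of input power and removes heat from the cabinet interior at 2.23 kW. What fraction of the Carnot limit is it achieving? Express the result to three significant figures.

0.369

COP_actual = Q̇_C/Ẇ = 2.230/0.4610 = 4.837.
In absolute terms T_C = 277.85 K and T_H = 299.05 K, so ΔT = 21.20 K.
COP_Carnot = T_C/ΔT = 277.85/21.20 = 13.11.
η_II = COP_actual/COP_Carnot = 4.837/13.11 = 0.3691.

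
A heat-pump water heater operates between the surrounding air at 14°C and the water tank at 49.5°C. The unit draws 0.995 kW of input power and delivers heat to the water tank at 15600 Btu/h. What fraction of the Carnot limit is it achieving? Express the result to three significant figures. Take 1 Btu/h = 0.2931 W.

Converting, Q̇_H = 15600 Btu/h = 4.572 kW, so COP_actual = Q̇_H/Ẇ = 4.572/0.9950 = 4.595.
In absolute terms T_C = 287.15 K and T_H = 322.65 K, so ΔT = 35.50 K.
COP_Carnot = T_H/ΔT = 322.65/35.50 = 9.089.
η_II = COP_actual/COP_Carnot = 4.595/9.089 = 0.5056.

0.506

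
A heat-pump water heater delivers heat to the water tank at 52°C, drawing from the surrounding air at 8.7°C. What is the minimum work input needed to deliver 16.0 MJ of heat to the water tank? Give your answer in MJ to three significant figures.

2.13 MJ

In absolute terms T_C = 281.85 K and T_H = 325.15 K, so ΔT = 43.30 K.
The reversible limit is COP_HP = T_H/ΔT = 7.509, so W_min = Q_H/COP = Q_H·ΔT/T_H.
W_min = 16.00 × 43.30/325.15 = 2.131 MJ.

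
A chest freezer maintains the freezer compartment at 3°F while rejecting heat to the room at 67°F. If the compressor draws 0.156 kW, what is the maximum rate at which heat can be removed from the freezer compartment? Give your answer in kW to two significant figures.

1.1 kW

In absolute terms T_C = 257.04 K and T_H = 292.59 K, so ΔT = 35.56 K.
COP_Carnot = T_C/ΔT = 257.04/35.56 = 7.229.
Q̇_max = COP_Carnot × Ẇ = 7.229 × 0.1560 kW = 1.128 kW.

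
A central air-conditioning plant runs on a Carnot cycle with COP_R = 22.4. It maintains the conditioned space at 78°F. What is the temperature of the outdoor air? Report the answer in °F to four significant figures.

102.0 °F

COP_R = T_C/(T_H − T_C) gives T_H − T_C = T_C/COP.
With T_C = 298.71 K, T_H = 298.71 × (1 + 1/22.4) = 312.04 K.
Converting, 312.04 K = 102.00°F.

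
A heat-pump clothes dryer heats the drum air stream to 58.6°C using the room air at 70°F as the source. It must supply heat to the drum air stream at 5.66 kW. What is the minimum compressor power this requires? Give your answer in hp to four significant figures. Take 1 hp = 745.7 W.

0.8577 hp

In absolute terms T_C = 294.26 K and T_H = 331.75 K, so ΔT = 37.49 K.
COP_Carnot = T_H/ΔT = 331.75/37.49 = 8.849.
Ẇ_min = Q̇/COP_Carnot = 5.660/8.849 = 0.6396 kW = 0.8577 hp.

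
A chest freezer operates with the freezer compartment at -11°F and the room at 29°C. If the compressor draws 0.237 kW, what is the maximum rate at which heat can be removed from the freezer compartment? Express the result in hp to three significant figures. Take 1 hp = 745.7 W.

1.50 hp

In absolute terms T_C = 249.26 K and T_H = 302.15 K, so ΔT = 52.89 K.
COP_Carnot = T_C/ΔT = 249.26/52.89 = 4.713.
Q̇_max = COP_Carnot × Ẇ = 4.713 × 0.2370 kW = 1.117 kW = 1.498 hp.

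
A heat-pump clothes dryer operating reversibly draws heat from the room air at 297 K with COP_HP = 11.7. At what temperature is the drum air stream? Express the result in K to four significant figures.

324.8 K

COP_HP = T_H/(T_H − T_C) rearranges to T_H = COP·T_C/(COP − 1).
With T_C = 297.00 K, T_H = 11.7 × 297.00/10.70 = 324.76 K.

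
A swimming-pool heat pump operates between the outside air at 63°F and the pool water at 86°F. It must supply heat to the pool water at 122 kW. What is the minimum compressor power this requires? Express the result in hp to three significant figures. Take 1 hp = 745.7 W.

6.90 hp

In absolute terms T_C = 290.37 K and T_H = 303.15 K, so ΔT = 12.78 K.
COP_Carnot = T_H/ΔT = 303.15/12.78 = 23.72.
Ẇ_min = Q̇/COP_Carnot = 122.0/23.72 = 5.142 kW = 6.896 hp.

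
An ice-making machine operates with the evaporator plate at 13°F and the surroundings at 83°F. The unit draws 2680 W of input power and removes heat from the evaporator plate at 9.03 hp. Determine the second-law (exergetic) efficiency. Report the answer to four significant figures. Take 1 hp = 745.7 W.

0.3721

Converting, Q̇_C = 9.030 hp = 6734 W, so COP_actual = Q̇_C/Ẇ = 6734/2680 = 2.513.
In absolute terms T_C = 262.59 K and T_H = 301.48 K, so ΔT = 38.89 K.
COP_Carnot = T_C/ΔT = 262.59/38.89 = 6.752.
η_II = COP_actual/COP_Carnot = 2.513/6.752 = 0.3721.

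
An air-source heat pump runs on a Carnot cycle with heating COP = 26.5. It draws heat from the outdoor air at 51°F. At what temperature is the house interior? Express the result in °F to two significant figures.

COP_HP = T_H/(T_H − T_C) rearranges to T_H = COP·T_C/(COP − 1).
With T_C = 283.71 K, T_H = 26.5 × 283.71/25.50 = 294.83 K.
Converting, 294.83 K = 71.03°F.

71 °F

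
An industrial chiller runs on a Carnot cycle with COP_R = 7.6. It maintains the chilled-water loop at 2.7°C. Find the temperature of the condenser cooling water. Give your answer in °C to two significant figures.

39 °C

COP_R = T_C/(T_H − T_C) gives T_H − T_C = T_C/COP.
With T_C = 275.85 K, T_H = 275.85 × (1 + 1/7.6) = 312.15 K.
Converting, 312.15 K = 39.00°C.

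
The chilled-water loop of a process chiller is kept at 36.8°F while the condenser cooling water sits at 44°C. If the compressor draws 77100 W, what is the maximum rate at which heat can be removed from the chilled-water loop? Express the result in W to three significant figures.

In absolute terms T_C = 275.82 K and T_H = 317.15 K, so ΔT = 41.33 K.
COP_Carnot = T_C/ΔT = 275.82/41.33 = 6.673.
Q̇_max = COP_Carnot × Ẇ = 6.673 × 77100 W = 514500 W.

514000 W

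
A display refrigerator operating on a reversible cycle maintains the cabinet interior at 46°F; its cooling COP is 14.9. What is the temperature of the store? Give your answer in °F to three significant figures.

79.9 °F

COP_R = T_C/(T_H − T_C) gives T_H − T_C = T_C/COP.
With T_C = 280.93 K, T_H = 280.93 × (1 + 1/14.9) = 299.78 K.
Converting, 299.78 K = 79.94°F.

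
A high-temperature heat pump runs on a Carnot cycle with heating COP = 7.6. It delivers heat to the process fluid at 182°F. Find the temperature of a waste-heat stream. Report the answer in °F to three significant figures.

COP_HP = T_H/(T_H − T_C) gives T_H − T_C = T_H/COP.
With T_H = 356.48 K, T_C = 356.48 × (1 − 1/7.6) = 309.58 K.
Converting, 309.58 K = 97.57°F.

97.6 °F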